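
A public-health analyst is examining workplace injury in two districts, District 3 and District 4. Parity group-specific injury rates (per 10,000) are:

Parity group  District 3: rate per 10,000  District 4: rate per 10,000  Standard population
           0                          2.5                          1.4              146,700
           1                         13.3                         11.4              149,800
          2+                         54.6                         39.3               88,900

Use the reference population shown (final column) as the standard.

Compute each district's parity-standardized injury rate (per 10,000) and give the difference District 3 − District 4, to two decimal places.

Standard total = 385,400; weights = 0.3806, 0.3887, 0.2307.
District 3: 0.3806×2.5 + 0.3887×13.3 + 0.2307×54.6 = 18.7157 per 10,000.
District 4: 0.3806×1.4 + 0.3887×11.4 + 0.2307×39.3 = 14.0292 per 10,000.
Difference = 18.7157 − 14.0292 = 4.6865.

4.69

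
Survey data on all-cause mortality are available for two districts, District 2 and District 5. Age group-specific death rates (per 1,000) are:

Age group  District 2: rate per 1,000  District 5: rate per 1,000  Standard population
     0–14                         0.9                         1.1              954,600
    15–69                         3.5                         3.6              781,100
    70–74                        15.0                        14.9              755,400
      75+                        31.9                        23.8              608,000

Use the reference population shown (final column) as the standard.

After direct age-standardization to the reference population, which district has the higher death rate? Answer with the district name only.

District 2

Standard total = 3,099,100; weights = 0.3080, 0.2520, 0.2437, 0.1962.
District 2: 0.3080×0.9 + 0.2520×3.5 + 0.2437×15.0 + 0.1962×31.9 = 11.0739 per 1,000.
District 5: 0.3080×1.1 + 0.2520×3.6 + 0.2437×14.9 + 0.1962×23.8 = 9.5472 per 1,000.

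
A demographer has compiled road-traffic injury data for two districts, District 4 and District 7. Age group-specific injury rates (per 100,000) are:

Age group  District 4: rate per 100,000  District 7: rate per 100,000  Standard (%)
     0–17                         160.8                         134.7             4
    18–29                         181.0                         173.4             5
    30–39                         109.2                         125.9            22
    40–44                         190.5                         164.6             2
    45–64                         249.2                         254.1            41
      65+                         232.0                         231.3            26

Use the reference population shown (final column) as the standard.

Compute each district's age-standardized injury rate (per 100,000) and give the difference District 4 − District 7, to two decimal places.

-3.56

Standard weights: 0.04, 0.05, 0.22, 0.02, 0.41, 0.26.
District 4: 0.0400×160.8 + 0.0500×181.0 + 0.2200×109.2 + 0.0200×190.5 + 0.4100×249.2 + 0.2600×232.0 = 205.8080 per 100,000.
District 7: 0.0400×134.7 + 0.0500×173.4 + 0.2200×125.9 + 0.0200×164.6 + 0.4100×254.1 + 0.2600×231.3 = 209.3670 per 100,000.
Difference = 205.8080 − 209.3670 = -3.5590.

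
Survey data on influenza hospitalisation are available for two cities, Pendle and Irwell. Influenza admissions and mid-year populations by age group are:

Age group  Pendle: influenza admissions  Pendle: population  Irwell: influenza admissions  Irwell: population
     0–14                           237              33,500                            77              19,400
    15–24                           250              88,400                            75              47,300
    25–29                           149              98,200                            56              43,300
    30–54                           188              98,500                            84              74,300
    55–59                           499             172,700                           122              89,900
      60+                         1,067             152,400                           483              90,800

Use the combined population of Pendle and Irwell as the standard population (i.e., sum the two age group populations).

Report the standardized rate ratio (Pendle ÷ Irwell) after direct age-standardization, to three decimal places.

1.534

Age-specific rates per 100,000 for Pendle: 707.46, 282.81, 151.73, 190.86, 288.94, 700.13.
For Irwell: 396.91, 158.56, 129.33, 113.06, 135.71, 531.94.
Combined standard total = 1,008,700; weights = 0.0524, 0.1345, 0.1403, 0.1713, 0.2603, 0.2411.
Pendle: 0.0524×707.46 + 0.1345×282.81 + 0.1403×151.73 + 0.1713×190.86 + 0.2603×288.94 + 0.2411×700.13 = 373.1538 per 100,000.
Irwell: 0.0524×396.91 + 0.1345×158.56 + 0.1403×129.33 + 0.1713×113.06 + 0.2603×135.71 + 0.2411×531.94 = 243.2372 per 100,000.
Ratio = 373.1538 ÷ 243.2372 = 1.53411.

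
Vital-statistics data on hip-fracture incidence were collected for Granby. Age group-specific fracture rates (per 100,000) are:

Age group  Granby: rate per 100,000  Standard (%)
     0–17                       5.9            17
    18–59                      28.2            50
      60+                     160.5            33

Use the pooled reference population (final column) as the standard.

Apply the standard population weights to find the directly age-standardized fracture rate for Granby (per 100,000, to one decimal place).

68.1

Standard weights: 0.17, 0.50, 0.33.
Standardized rate: 0.1700×5.9 + 0.5000×28.2 + 0.3300×160.5 = 68.0680 per 100,000.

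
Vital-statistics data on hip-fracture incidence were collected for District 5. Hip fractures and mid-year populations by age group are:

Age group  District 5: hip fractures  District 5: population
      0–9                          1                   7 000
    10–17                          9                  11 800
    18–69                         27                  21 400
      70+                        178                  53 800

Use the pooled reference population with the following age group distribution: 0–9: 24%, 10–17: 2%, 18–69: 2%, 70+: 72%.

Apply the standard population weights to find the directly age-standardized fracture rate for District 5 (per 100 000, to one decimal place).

Age-specific rates per 100 000 for District 5: 14.29, 76.27, 126.17, 330.86.
Standard weights: 0.24, 0.02, 0.02, 0.72.
Standardized rate: 0.2400×14.29 + 0.0200×76.27 + 0.0200×126.17 + 0.7200×330.86 = 245.6930 per 100 000.

245.7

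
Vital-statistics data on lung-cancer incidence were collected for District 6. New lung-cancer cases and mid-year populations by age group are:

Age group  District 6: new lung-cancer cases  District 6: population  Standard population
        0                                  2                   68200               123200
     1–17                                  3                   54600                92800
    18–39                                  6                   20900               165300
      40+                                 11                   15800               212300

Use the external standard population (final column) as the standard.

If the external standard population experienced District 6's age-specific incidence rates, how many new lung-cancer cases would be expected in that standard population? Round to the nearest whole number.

204

Age-specific rates per 100000 for District 6: 2.93, 5.49, 28.71, 69.62.
Expected new lung-cancer cases = Σ (standard pop × age-specific rate ÷ 100000)
= 123200×2.93/100000 + 92800×5.49/100000 + 165300×28.71/100000 + 212300×69.62/100000
= 3.61 + 5.10 + 47.45 + 147.80 = 203.97.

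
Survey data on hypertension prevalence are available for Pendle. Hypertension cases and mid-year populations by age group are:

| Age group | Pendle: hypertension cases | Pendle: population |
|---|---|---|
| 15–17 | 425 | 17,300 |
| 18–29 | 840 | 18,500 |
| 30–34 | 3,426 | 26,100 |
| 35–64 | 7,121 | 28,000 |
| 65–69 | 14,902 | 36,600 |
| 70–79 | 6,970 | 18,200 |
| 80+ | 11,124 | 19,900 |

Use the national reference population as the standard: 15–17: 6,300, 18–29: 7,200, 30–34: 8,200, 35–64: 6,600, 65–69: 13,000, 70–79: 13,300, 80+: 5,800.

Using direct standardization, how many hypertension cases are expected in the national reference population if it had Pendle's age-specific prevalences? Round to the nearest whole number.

Age-specific rates per 1,000 for Pendle: 24.566, 45.405, 131.264, 254.321, 407.158, 382.967, 558.995.
Expected hypertension cases = Σ (standard pop × age-specific rate ÷ 1,000)
= 6,300×24.566/1,000 + 7,200×45.405/1,000 + 8,200×131.264/1,000 + 6,600×254.321/1,000 + 13,000×407.158/1,000 + 13,300×382.967/1,000 + 5,800×558.995/1,000
= 154.77 + 326.92 + 1076.37 + 1678.52 + 5293.06 + 5093.46 + 3242.17 = 16865.27.

16865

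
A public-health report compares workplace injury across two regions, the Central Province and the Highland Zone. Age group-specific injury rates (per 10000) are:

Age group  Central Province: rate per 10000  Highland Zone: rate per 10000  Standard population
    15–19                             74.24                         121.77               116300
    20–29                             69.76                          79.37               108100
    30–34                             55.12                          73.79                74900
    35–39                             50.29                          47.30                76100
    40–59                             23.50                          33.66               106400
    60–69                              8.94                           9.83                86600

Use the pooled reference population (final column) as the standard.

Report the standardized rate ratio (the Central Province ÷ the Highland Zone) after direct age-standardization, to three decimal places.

0.755

Standard total = 568400; weights = 0.2046, 0.1902, 0.1318, 0.1339, 0.1872, 0.1524.
The Central Province: 0.2046×74.24 + 0.1902×69.76 + 0.1318×55.12 + 0.1339×50.29 + 0.1872×23.50 + 0.1524×8.94 = 48.2149 per 10000.
The Highland Zone: 0.2046×121.77 + 0.1902×79.37 + 0.1318×73.79 + 0.1339×47.30 + 0.1872×33.66 + 0.1524×9.83 = 63.8650 per 10000.
Ratio = 48.2149 ÷ 63.8650 = 0.75495.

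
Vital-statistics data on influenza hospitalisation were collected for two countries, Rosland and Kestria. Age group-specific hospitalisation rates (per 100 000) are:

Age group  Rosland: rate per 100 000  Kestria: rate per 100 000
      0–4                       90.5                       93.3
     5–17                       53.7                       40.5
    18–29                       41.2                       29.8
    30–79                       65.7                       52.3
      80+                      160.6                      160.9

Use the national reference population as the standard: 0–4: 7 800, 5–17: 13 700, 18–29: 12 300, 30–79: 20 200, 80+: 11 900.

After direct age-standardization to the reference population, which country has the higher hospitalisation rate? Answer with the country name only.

Standard total = 65 900; weights = 0.1184, 0.2079, 0.1866, 0.3065, 0.1806.
Rosland: 0.1184×90.5 + 0.2079×53.7 + 0.1866×41.2 + 0.3065×65.7 + 0.1806×160.6 = 78.7046 per 100 000.
Kestria: 0.1184×93.3 + 0.2079×40.5 + 0.1866×29.8 + 0.3065×52.3 + 0.1806×160.9 = 70.1108 per 100 000.

Rosland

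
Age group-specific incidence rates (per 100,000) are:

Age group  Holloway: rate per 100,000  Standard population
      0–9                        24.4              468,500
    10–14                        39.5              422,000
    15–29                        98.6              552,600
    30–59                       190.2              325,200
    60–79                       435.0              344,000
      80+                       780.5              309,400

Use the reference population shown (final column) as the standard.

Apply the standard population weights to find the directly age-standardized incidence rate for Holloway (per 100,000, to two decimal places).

Standard total = 2,421,700; weights = 0.1935, 0.1743, 0.2282, 0.1343, 0.1420, 0.1278.
Standardized rate: 0.1935×24.4 + 0.1743×39.5 + 0.2282×98.6 + 0.1343×190.2 + 0.1420×435.0 + 0.1278×780.5 = 221.1531 per 100,000.

221.15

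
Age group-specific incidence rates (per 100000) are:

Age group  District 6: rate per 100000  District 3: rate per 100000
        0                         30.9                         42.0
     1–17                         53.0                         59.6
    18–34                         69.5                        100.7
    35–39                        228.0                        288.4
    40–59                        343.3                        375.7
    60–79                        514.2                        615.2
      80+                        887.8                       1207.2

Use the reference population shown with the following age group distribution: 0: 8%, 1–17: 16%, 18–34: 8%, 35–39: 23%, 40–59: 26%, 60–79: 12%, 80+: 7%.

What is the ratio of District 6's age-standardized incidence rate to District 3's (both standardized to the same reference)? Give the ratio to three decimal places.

0.822

Standard weights: 0.08, 0.16, 0.08, 0.23, 0.26, 0.12, 0.07.
District 6: 0.0800×30.9 + 0.1600×53.0 + 0.0800×69.5 + 0.2300×228.0 + 0.2600×343.3 + 0.1200×514.2 + 0.0700×887.8 = 282.0600 per 100000.
District 3: 0.0800×42.0 + 0.1600×59.6 + 0.0800×100.7 + 0.2300×288.4 + 0.2600×375.7 + 0.1200×615.2 + 0.0700×1207.2 = 343.2940 per 100000.
Ratio = 282.0600 ÷ 343.2940 = 0.82163.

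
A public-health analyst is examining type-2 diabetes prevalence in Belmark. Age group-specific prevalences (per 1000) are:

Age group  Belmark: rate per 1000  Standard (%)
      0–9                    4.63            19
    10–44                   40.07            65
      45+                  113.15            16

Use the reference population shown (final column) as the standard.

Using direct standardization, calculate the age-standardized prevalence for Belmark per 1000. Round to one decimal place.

45.0

Standard weights: 0.19, 0.65, 0.16.
Standardized rate: 0.1900×4.63 + 0.6500×40.07 + 0.1600×113.15 = 45.0292 per 1000.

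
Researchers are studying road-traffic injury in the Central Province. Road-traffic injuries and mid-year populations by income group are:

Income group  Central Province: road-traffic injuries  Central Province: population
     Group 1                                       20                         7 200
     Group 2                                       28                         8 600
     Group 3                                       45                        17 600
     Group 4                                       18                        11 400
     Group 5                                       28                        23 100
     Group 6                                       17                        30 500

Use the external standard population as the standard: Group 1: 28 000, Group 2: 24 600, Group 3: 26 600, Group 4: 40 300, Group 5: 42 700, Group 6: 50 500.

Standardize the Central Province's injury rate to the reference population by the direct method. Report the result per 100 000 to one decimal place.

Income-specific rates per 100 000 for the Central Province: 277.78, 325.58, 255.68, 157.89, 121.21, 55.74.
Standard total = 212 700; weights = 0.1316, 0.1157, 0.1251, 0.1895, 0.2008, 0.2374.
Standardized rate: 0.1316×277.78 + 0.1157×325.58 + 0.1251×255.68 + 0.1895×157.89 + 0.2008×121.21 + 0.2374×55.74 = 173.6807 per 100 000.

173.7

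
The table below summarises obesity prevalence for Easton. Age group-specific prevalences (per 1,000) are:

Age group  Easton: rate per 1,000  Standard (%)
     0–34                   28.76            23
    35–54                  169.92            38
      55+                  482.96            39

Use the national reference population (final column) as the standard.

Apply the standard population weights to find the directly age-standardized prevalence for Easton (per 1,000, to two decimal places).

Standard weights: 0.23, 0.38, 0.39.
Standardized rate: 0.2300×28.76 + 0.3800×169.92 + 0.3900×482.96 = 259.5388 per 1,000.

259.54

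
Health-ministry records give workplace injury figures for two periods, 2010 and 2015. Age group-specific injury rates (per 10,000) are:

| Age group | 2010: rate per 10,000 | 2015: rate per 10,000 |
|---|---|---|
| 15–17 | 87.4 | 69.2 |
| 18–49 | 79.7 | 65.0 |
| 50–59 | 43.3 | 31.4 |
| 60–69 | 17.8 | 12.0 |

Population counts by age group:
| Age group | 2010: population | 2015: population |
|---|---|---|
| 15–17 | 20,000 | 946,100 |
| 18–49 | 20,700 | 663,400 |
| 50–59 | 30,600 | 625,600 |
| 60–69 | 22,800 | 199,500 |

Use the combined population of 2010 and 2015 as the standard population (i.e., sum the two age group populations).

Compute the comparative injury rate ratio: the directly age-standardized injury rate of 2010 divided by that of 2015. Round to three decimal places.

1.273

Combined standard total = 2,528,700; weights = 0.3821, 0.2705, 0.2595, 0.0879.
2010: 0.3821×87.4 + 0.2705×79.7 + 0.2595×43.3 + 0.0879×17.8 = 67.7543 per 10,000.
2015: 0.3821×69.2 + 0.2705×65.0 + 0.2595×31.4 + 0.0879×12.0 = 53.2261 per 10,000.
Ratio = 67.7543 ÷ 53.2261 = 1.27295.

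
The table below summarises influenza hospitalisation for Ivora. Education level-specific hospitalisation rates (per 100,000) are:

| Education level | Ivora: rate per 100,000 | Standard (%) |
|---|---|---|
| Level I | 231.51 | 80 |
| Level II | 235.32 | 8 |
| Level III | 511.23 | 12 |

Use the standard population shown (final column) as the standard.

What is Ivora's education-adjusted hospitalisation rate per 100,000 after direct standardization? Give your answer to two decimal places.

265.38

Standard weights: 0.80, 0.08, 0.12.
Standardized rate: 0.8000×231.51 + 0.0800×235.32 + 0.1200×511.23 = 265.3812 per 100,000.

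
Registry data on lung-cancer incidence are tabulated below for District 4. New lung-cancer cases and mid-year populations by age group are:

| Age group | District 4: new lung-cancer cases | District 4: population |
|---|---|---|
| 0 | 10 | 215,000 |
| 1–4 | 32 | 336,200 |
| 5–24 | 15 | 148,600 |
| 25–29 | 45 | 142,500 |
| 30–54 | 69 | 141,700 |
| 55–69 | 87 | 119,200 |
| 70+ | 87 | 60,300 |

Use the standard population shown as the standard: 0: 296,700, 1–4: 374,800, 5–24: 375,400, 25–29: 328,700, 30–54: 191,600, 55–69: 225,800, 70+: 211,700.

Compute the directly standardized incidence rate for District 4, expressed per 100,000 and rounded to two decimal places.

37.65

Age-specific rates per 100,000 for District 4: 4.65, 9.52, 10.09, 31.58, 48.69, 72.99, 144.28.
Standard total = 2,004,700; weights = 0.1480, 0.1870, 0.1873, 0.1640, 0.0956, 0.1126, 0.1056.
Standardized rate: 0.1480×4.65 + 0.1870×9.52 + 0.1873×10.09 + 0.1640×31.58 + 0.0956×48.69 + 0.1126×72.99 + 0.1056×144.28 = 37.6469 per 100,000.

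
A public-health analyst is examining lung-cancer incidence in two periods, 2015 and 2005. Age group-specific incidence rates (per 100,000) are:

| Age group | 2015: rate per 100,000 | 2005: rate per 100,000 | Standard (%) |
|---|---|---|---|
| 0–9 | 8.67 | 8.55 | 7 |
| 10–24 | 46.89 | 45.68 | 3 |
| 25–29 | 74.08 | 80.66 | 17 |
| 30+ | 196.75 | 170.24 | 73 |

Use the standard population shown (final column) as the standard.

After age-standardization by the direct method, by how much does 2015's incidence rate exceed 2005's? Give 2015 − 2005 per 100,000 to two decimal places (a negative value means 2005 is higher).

Standard weights: 0.07, 0.03, 0.17, 0.73.
2015: 0.0700×8.67 + 0.0300×46.89 + 0.1700×74.08 + 0.7300×196.75 = 158.2347 per 100,000.
2005: 0.0700×8.55 + 0.0300×45.68 + 0.1700×80.66 + 0.7300×170.24 = 139.9563 per 100,000.
Difference = 158.2347 − 139.9563 = 18.2784.

18.28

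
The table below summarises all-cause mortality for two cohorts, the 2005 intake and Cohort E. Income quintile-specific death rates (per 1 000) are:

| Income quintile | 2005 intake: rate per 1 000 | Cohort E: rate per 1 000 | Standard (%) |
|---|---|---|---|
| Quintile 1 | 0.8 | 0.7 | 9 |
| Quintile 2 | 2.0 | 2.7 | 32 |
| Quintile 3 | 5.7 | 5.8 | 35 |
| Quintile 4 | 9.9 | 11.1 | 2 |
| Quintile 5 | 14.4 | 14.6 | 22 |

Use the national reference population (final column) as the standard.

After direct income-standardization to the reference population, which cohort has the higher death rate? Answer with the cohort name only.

Cohort E

Standard weights: 0.09, 0.32, 0.35, 0.02, 0.22.
The 2005 intake: 0.0900×0.8 + 0.3200×2.0 + 0.3500×5.7 + 0.0200×9.9 + 0.2200×14.4 = 6.0730 per 1 000.
Cohort E: 0.0900×0.7 + 0.3200×2.7 + 0.3500×5.8 + 0.0200×11.1 + 0.2200×14.6 = 6.3910 per 1 000.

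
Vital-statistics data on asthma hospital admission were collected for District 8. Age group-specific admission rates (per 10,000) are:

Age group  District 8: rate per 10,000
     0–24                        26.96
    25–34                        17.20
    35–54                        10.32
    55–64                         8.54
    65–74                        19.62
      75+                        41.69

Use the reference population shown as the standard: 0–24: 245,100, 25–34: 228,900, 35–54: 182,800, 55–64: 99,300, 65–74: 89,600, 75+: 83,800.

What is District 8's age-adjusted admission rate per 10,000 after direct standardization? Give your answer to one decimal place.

19.9

Standard total = 929,500; weights = 0.2637, 0.2463, 0.1967, 0.1068, 0.0964, 0.0902.
Standardized rate: 0.2637×26.96 + 0.2463×17.20 + 0.1967×10.32 + 0.1068×8.54 + 0.0964×19.62 + 0.0902×41.69 = 19.9366 per 10,000.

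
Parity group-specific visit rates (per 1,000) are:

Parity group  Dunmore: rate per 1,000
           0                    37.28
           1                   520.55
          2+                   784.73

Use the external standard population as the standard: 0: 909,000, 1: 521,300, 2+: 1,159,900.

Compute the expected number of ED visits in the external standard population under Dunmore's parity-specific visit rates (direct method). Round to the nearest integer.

Expected ED visits = Σ (standard pop × parity-specific rate ÷ 1,000)
= 909,000×37.28/1,000 + 521,300×520.55/1,000 + 1,159,900×784.73/1,000
= 33887.52 + 271362.72 + 910208.33 = 1215458.56.

1215459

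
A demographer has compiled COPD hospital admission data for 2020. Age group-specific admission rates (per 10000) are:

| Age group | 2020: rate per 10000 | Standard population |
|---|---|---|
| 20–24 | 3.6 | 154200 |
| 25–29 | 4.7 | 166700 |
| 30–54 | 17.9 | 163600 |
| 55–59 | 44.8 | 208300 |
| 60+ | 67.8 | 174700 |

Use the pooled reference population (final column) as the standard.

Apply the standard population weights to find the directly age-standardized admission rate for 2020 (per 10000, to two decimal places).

29.33

Standard total = 867500; weights = 0.1778, 0.1922, 0.1886, 0.2401, 0.2014.
Standardized rate: 0.1778×3.6 + 0.1922×4.7 + 0.1886×17.9 + 0.2401×44.8 + 0.2014×67.8 = 29.3297 per 10000.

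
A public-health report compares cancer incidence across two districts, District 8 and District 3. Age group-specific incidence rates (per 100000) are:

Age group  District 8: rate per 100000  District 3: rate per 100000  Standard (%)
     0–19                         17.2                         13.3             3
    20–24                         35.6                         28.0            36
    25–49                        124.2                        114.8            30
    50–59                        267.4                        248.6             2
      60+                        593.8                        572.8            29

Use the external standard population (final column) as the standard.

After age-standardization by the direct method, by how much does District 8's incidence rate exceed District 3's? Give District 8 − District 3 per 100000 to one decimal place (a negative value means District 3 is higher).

12.1

Standard weights: 0.03, 0.36, 0.30, 0.02, 0.29.
District 8: 0.0300×17.2 + 0.3600×35.6 + 0.3000×124.2 + 0.0200×267.4 + 0.2900×593.8 = 228.1420 per 100000.
District 3: 0.0300×13.3 + 0.3600×28.0 + 0.3000×114.8 + 0.0200×248.6 + 0.2900×572.8 = 216.0030 per 100000.
Difference = 228.1420 − 216.0030 = 12.1390.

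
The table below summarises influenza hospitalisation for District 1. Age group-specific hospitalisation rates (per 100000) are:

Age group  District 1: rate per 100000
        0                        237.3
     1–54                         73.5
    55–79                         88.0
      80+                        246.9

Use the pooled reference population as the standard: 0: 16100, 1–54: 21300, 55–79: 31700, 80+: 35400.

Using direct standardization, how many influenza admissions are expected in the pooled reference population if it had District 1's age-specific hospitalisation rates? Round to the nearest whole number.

169

Expected influenza admissions = Σ (standard pop × age-specific rate ÷ 100000)
= 16100×237.3/100000 + 21300×73.5/100000 + 31700×88.0/100000 + 35400×246.9/100000
= 38.21 + 15.66 + 27.90 + 87.40 = 169.16.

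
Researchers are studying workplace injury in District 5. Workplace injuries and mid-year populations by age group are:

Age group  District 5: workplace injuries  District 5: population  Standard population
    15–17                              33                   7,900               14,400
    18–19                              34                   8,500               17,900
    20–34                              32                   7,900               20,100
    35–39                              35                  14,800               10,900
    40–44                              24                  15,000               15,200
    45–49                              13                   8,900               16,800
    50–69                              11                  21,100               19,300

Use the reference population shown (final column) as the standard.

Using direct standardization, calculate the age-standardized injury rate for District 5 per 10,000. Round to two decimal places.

25.99

Age-specific rates per 10,000 for District 5: 41.77, 40.00, 40.51, 23.65, 16.00, 14.61, 5.21.
Standard total = 114,600; weights = 0.1257, 0.1562, 0.1754, 0.0951, 0.1326, 0.1466, 0.1684.
Standardized rate: 0.1257×41.77 + 0.1562×40.00 + 0.1754×40.51 + 0.0951×23.65 + 0.1326×16.00 + 0.1466×14.61 + 0.1684×5.21 = 25.9919 per 10,000.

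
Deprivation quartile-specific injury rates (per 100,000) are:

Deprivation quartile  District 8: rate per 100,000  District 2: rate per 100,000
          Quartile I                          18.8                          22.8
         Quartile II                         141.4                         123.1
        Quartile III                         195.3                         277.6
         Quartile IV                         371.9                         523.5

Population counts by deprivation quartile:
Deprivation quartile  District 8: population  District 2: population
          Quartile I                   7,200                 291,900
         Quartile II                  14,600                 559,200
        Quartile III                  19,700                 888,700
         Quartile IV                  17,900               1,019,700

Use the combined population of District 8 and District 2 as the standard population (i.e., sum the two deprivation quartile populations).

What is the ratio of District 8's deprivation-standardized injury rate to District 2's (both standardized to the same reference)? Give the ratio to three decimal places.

0.745

Combined standard total = 2,818,900; weights = 0.1061, 0.2036, 0.3223, 0.3681.
District 8: 0.1061×18.8 + 0.2036×141.4 + 0.3223×195.3 + 0.3681×371.9 = 230.6050 per 100,000.
District 2: 0.1061×22.8 + 0.2036×123.1 + 0.3223×277.6 + 0.3681×523.5 = 309.6278 per 100,000.
Ratio = 230.6050 ÷ 309.6278 = 0.74478.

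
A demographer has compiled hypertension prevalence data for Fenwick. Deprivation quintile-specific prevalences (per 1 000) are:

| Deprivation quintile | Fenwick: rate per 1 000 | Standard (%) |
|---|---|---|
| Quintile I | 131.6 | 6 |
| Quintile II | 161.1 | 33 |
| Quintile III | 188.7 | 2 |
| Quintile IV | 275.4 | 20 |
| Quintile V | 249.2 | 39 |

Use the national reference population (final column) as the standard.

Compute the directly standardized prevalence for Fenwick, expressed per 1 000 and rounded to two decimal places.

217.10

Standard weights: 0.06, 0.33, 0.02, 0.20, 0.39.
Standardized rate: 0.0600×131.6 + 0.3300×161.1 + 0.0200×188.7 + 0.2000×275.4 + 0.3900×249.2 = 217.1010 per 1 000.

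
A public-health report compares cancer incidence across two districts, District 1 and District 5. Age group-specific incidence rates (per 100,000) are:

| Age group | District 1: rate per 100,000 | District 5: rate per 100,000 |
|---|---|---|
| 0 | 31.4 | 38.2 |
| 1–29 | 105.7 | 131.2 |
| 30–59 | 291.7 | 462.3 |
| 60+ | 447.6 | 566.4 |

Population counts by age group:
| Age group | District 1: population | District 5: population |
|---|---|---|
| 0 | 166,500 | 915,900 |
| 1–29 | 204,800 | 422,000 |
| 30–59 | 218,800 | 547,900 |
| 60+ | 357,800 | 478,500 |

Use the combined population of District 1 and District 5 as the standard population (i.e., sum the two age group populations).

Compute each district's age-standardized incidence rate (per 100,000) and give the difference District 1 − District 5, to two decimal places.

Combined standard total = 3,312,200; weights = 0.3268, 0.1892, 0.2315, 0.2525.
District 1: 0.3268×31.4 + 0.1892×105.7 + 0.2315×291.7 + 0.2525×447.6 = 210.8008 per 100,000.
District 5: 0.3268×38.2 + 0.1892×131.2 + 0.2315×462.3 + 0.2525×566.4 = 287.3346 per 100,000.
Difference = 210.8008 − 287.3346 = -76.5338.

-76.53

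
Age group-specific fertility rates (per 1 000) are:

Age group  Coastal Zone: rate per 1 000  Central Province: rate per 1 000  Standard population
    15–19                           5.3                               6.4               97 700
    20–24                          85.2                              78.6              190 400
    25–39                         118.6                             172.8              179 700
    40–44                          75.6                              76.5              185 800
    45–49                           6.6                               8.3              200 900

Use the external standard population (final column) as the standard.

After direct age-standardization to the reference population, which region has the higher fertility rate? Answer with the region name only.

Central Province

Standard total = 854 500; weights = 0.1143, 0.2228, 0.2103, 0.2174, 0.2351.
The Coastal Zone: 0.1143×5.3 + 0.2228×85.2 + 0.2103×118.6 + 0.2174×75.6 + 0.2351×6.6 = 62.5216 per 1 000.
The Central Province: 0.1143×6.4 + 0.2228×78.6 + 0.2103×172.8 + 0.2174×76.5 + 0.2351×8.3 = 73.1703 per 1 000.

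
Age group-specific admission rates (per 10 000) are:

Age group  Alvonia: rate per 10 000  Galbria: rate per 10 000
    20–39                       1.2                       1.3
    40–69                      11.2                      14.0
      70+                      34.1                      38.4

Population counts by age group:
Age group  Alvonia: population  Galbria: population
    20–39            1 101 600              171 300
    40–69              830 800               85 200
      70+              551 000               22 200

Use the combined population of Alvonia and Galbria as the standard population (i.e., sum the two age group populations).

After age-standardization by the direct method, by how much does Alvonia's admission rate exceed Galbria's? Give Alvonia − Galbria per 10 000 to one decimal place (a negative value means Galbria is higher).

-1.9

Combined standard total = 2 762 100; weights = 0.4608, 0.3316, 0.2075.
Alvonia: 0.4608×1.2 + 0.3316×11.2 + 0.2075×34.1 = 11.3438 per 10 000.
Galbria: 0.4608×1.3 + 0.3316×14.0 + 0.2075×38.4 = 13.2108 per 10 000.
Difference = 11.3438 − 13.2108 = -1.8670.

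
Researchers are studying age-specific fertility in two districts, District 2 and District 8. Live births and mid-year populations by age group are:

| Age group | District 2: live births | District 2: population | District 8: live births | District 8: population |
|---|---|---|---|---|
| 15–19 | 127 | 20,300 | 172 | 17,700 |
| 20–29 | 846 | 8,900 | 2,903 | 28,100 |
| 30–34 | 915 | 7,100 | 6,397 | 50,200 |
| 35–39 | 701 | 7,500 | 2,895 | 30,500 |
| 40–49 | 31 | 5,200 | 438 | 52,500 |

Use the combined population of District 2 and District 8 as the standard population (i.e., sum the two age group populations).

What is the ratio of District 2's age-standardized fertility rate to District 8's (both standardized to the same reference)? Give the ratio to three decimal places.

Age-specific rates per 1,000 for District 2: 6.256, 95.056, 128.873, 93.467, 5.962.
For District 8: 9.718, 103.310, 127.430, 94.918, 8.343.
Combined standard total = 228,000; weights = 0.1667, 0.1623, 0.2513, 0.1667, 0.2531.
District 2: 0.1667×6.256 + 0.1623×95.056 + 0.2513×128.873 + 0.1667×93.467 + 0.2531×5.962 = 65.9428 per 1,000.
District 8: 0.1667×9.718 + 0.1623×103.310 + 0.2513×127.430 + 0.1667×94.918 + 0.2531×8.343 = 68.3410 per 1,000.
Ratio = 65.9428 ÷ 68.3410 = 0.96491.

0.965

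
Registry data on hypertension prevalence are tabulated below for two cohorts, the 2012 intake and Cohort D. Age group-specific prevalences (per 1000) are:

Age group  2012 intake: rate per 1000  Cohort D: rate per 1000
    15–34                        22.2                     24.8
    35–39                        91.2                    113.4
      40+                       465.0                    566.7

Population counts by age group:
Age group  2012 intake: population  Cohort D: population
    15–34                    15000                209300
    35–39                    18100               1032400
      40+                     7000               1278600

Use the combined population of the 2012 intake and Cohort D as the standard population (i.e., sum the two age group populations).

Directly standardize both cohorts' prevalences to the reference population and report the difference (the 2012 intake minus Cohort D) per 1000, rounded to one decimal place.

-60.4

Combined standard total = 2560400; weights = 0.0876, 0.4103, 0.5021.
The 2012 intake: 0.0876×22.2 + 0.4103×91.2 + 0.5021×465.0 = 272.8437 per 1000.
Cohort D: 0.0876×24.8 + 0.4103×113.4 + 0.5021×566.7 = 333.2444 per 1000.
Difference = 272.8437 − 333.2444 = -60.4006.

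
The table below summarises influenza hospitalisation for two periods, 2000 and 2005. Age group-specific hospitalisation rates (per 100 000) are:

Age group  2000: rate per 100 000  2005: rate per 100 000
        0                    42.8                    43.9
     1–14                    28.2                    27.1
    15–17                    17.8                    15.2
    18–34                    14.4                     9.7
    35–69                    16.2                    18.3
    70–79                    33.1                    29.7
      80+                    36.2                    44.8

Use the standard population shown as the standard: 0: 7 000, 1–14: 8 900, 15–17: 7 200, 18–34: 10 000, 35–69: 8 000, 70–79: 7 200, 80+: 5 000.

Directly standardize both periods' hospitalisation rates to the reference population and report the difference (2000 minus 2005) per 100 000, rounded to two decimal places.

Standard total = 53 300; weights = 0.1313, 0.1670, 0.1351, 0.1876, 0.1501, 0.1351, 0.0938.
2000: 0.1313×42.8 + 0.1670×28.2 + 0.1351×17.8 + 0.1876×14.4 + 0.1501×16.2 + 0.1351×33.1 + 0.0938×36.2 = 25.7347 per 100 000.
2005: 0.1313×43.9 + 0.1670×27.1 + 0.1351×15.2 + 0.1876×9.7 + 0.1501×18.3 + 0.1351×29.7 + 0.0938×44.8 = 25.1251 per 100 000.
Difference = 25.7347 − 25.1251 = 0.6096.

0.61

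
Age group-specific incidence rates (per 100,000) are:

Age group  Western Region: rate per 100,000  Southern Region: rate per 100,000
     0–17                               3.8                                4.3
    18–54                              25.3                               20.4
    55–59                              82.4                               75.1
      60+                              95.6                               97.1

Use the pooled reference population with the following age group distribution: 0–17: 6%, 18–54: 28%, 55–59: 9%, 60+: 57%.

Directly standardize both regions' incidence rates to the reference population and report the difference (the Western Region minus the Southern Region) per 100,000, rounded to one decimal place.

Standard weights: 0.06, 0.28, 0.09, 0.57.
The Western Region: 0.0600×3.8 + 0.2800×25.3 + 0.0900×82.4 + 0.5700×95.6 = 69.2200 per 100,000.
The Southern Region: 0.0600×4.3 + 0.2800×20.4 + 0.0900×75.1 + 0.5700×97.1 = 68.0760 per 100,000.
Difference = 69.2200 − 68.0760 = 1.1440.

1.1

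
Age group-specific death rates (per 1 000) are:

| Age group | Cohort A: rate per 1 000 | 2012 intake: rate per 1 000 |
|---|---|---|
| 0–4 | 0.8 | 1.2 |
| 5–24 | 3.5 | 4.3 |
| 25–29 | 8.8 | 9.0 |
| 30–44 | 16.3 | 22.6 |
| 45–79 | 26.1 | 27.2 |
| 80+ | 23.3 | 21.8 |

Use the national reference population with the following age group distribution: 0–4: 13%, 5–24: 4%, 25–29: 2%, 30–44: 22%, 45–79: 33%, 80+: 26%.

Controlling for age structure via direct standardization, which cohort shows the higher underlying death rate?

2012 intake

Standard weights: 0.13, 0.04, 0.02, 0.22, 0.33, 0.26.
Cohort A: 0.1300×0.8 + 0.0400×3.5 + 0.0200×8.8 + 0.2200×16.3 + 0.3300×26.1 + 0.2600×23.3 = 18.6770 per 1 000.
The 2012 intake: 0.1300×1.2 + 0.0400×4.3 + 0.0200×9.0 + 0.2200×22.6 + 0.3300×27.2 + 0.2600×21.8 = 20.1240 per 1 000.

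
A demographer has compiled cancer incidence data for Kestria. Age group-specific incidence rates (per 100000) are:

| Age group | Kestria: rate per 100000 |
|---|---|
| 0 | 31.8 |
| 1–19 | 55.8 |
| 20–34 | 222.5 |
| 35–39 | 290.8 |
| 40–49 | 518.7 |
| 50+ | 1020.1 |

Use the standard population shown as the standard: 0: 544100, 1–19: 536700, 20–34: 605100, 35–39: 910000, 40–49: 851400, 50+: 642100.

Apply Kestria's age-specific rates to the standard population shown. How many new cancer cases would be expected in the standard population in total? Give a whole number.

15431

Expected new cancer cases = Σ (standard pop × age-specific rate ÷ 100000)
= 544100×31.8/100000 + 536700×55.8/100000 + 605100×222.5/100000 + 910000×290.8/100000 + 851400×518.7/100000 + 642100×1020.1/100000
= 173.02 + 299.48 + 1346.35 + 2646.28 + 4416.21 + 6550.06 = 15431.40.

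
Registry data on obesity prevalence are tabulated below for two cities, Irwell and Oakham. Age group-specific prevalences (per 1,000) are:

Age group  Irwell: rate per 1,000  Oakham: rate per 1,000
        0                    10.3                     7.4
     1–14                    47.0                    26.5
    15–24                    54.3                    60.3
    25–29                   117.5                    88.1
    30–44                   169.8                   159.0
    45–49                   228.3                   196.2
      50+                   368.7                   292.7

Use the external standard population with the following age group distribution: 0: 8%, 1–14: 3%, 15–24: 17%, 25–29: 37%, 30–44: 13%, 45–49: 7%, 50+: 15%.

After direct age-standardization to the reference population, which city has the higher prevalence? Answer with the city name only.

Standard weights: 0.08, 0.03, 0.17, 0.37, 0.13, 0.07, 0.15.
Irwell: 0.0800×10.3 + 0.0300×47.0 + 0.1700×54.3 + 0.3700×117.5 + 0.1300×169.8 + 0.0700×228.3 + 0.1500×368.7 = 148.3000 per 1,000.
Oakham: 0.0800×7.4 + 0.0300×26.5 + 0.1700×60.3 + 0.3700×88.1 + 0.1300×159.0 + 0.0700×196.2 + 0.1500×292.7 = 122.5440 per 1,000.

Irwell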